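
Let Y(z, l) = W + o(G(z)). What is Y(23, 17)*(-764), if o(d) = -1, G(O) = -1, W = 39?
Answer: -29032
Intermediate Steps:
Y(z, l) = 38 (Y(z, l) = 39 - 1 = 38)
Y(23, 17)*(-764) = 38*(-764) = -29032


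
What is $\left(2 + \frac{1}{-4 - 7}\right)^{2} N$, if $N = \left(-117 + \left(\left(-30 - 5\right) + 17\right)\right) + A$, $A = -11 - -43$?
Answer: $- \frac{45423}{121} \approx -375.4$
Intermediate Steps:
$A = 32$ ($A = -11 + 43 = 32$)
$N = -103$ ($N = \left(-117 + \left(\left(-30 - 5\right) + 17\right)\right) + 32 = \left(-117 + \left(-35 + 17\right)\right) + 32 = \left(-117 - 18\right) + 32 = -135 + 32 = -103$)
$\left(2 + \frac{1}{-4 - 7}\right)^{2} N = \left(2 + \frac{1}{-4 - 7}\right)^{2} \left(-103\right) = \left(2 + \frac{1}{-11}\right)^{2} \left(-103\right) = \left(2 - \frac{1}{11}\right)^{2} \left(-103\right) = \left(\frac{21}{11}\right)^{2} \left(-103\right) = \frac{441}{121} \left(-103\right) = - \frac{45423}{121}$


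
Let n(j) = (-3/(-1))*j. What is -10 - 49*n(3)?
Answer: -451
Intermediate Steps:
n(j) = 3*j (n(j) = (-3*(-1))*j = 3*j)
-10 - 49*n(3) = -10 - 147*3 = -10 - 49*9 = -10 - 441 = -451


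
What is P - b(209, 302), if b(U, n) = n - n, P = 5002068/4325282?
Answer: 2501034/2162641 ≈ 1.1565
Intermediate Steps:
P = 2501034/2162641 (P = 5002068*(1/4325282) = 2501034/2162641 ≈ 1.1565)
b(U, n) = 0
P - b(209, 302) = 2501034/2162641 - 1*0 = 2501034/2162641 + 0 = 2501034/2162641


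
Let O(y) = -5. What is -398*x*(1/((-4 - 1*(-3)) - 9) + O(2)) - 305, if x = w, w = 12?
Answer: 120263/5 ≈ 24053.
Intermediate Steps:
x = 12
-398*x*(1/((-4 - 1*(-3)) - 9) + O(2)) - 305 = -4776*(1/((-4 - 1*(-3)) - 9) - 5) - 305 = -4776*(1/((-4 + 3) - 9) - 5) - 305 = -4776*(1/(-1 - 9) - 5) - 305 = -4776*(1/(-10) - 5) - 305 = -4776*(-⅒ - 5) - 305 = -4776*(-51)/10 - 305 = -398*(-306/5) - 305 = 121788/5 - 305 = 120263/5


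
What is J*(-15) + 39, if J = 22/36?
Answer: 179/6 ≈ 29.833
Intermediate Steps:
J = 11/18 (J = 22*(1/36) = 11/18 ≈ 0.61111)
J*(-15) + 39 = (11/18)*(-15) + 39 = -55/6 + 39 = 179/6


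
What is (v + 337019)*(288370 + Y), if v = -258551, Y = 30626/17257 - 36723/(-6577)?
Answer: 2568306692304027324/113499289 ≈ 2.2628e+10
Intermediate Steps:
Y = 835156013/113499289 (Y = 30626*(1/17257) - 36723*(-1/6577) = 30626/17257 + 36723/6577 = 835156013/113499289 ≈ 7.3582)
(v + 337019)*(288370 + Y) = (-258551 + 337019)*(288370 + 835156013/113499289) = 78468*(32730625124943/113499289) = 2568306692304027324/113499289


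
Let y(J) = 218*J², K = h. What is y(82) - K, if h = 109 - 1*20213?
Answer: 1485936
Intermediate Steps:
h = -20104 (h = 109 - 20213 = -20104)
K = -20104
y(82) - K = 218*82² - 1*(-20104) = 218*6724 + 20104 = 1465832 + 20104 = 1485936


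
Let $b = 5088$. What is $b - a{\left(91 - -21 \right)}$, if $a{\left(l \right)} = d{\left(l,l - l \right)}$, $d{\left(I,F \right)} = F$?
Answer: $5088$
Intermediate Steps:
$a{\left(l \right)} = 0$ ($a{\left(l \right)} = l - l = 0$)
$b - a{\left(91 - -21 \right)} = 5088 - 0 = 5088 + 0 = 5088$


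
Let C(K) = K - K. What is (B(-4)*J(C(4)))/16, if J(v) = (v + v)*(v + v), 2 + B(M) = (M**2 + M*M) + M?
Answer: 0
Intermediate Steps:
C(K) = 0
B(M) = -2 + M + 2*M**2 (B(M) = -2 + ((M**2 + M*M) + M) = -2 + ((M**2 + M**2) + M) = -2 + (2*M**2 + M) = -2 + (M + 2*M**2) = -2 + M + 2*M**2)
J(v) = 4*v**2 (J(v) = (2*v)*(2*v) = 4*v**2)
(B(-4)*J(C(4)))/16 = ((-2 - 4 + 2*(-4)**2)*(4*0**2))/16 = ((-2 - 4 + 2*16)*(4*0))*(1/16) = ((-2 - 4 + 32)*0)*(1/16) = (26*0)*(1/16) = 0*(1/16) = 0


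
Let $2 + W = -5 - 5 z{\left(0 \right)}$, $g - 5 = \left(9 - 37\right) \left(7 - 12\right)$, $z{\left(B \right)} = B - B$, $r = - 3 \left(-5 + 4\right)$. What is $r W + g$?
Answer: $124$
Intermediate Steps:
$r = 3$ ($r = \left(-3\right) \left(-1\right) = 3$)
$z{\left(B \right)} = 0$
$g = 145$ ($g = 5 + \left(9 - 37\right) \left(7 - 12\right) = 5 - -140 = 5 + 140 = 145$)
$W = -7$ ($W = -2 - 5 = -7$)
$r W + g = 3 \left(-7\right) + 145 = -21 + 145 = 124$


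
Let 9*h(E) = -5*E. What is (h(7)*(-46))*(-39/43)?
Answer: -20930/129 ≈ -162.25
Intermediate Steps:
h(E) = -5*E/9 (h(E) = (-5*E)/9 = -5*E/9)
(h(7)*(-46))*(-39/43) = (-5/9*7*(-46))*(-39/43) = (-35/9*(-46))*(-39*1/43) = (1610/9)*(-39/43) = -20930/129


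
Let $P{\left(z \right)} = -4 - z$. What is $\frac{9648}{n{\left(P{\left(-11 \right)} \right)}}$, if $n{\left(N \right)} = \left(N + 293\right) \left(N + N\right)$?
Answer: $\frac{402}{175} \approx 2.2971$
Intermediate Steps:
$n{\left(N \right)} = 2 N \left(293 + N\right)$ ($n{\left(N \right)} = \left(293 + N\right) 2 N = 2 N \left(293 + N\right)$)
$\frac{9648}{n{\left(P{\left(-11 \right)} \right)}} = \frac{9648}{2 \left(-4 - -11\right) \left(293 - -7\right)} = \frac{9648}{2 \left(-4 + 11\right) \left(293 + \left(-4 + 11\right)\right)} = \frac{9648}{2 \cdot 7 \left(293 + 7\right)} = \frac{9648}{2 \cdot 7 \cdot 300} = \frac{9648}{4200} = 9648 \cdot \frac{1}{4200} = \frac{402}{175}$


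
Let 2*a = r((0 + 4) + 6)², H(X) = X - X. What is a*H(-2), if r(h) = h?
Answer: 0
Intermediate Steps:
H(X) = 0
a = 50 (a = ((0 + 4) + 6)²/2 = (4 + 6)²/2 = (½)*10² = (½)*100 = 50)
a*H(-2) = 50*0 = 0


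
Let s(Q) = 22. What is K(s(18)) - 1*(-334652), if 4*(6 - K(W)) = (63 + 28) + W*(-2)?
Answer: 1338585/4 ≈ 3.3465e+5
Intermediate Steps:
K(W) = -67/4 + W/2 (K(W) = 6 - ((63 + 28) + W*(-2))/4 = 6 - (91 - 2*W)/4 = 6 + (-91/4 + W/2) = -67/4 + W/2)
K(s(18)) - 1*(-334652) = (-67/4 + (1/2)*22) - 1*(-334652) = (-67/4 + 11) + 334652 = -23/4 + 334652 = 1338585/4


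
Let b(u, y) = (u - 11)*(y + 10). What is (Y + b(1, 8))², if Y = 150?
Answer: 900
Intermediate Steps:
b(u, y) = (-11 + u)*(10 + y)
(Y + b(1, 8))² = (150 + (-110 - 11*8 + 10*1 + 1*8))² = (150 + (-110 - 88 + 10 + 8))² = (150 - 180)² = (-30)² = 900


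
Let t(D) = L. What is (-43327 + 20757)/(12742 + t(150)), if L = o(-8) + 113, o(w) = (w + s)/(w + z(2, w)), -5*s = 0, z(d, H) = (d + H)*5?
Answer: -428830/244249 ≈ -1.7557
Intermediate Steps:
z(d, H) = 5*H + 5*d (z(d, H) = (H + d)*5 = 5*H + 5*d)
s = 0 (s = -⅕*0 = 0)
o(w) = w/(10 + 6*w) (o(w) = (w + 0)/(w + (5*w + 5*2)) = w/(w + (5*w + 10)) = w/(w + (10 + 5*w)) = w/(10 + 6*w))
L = 2151/19 (L = (½)*(-8)/(5 + 3*(-8)) + 113 = (½)*(-8)/(5 - 24) + 113 = (½)*(-8)/(-19) + 113 = (½)*(-8)*(-1/19) + 113 = 4/19 + 113 = 2151/19 ≈ 113.21)
t(D) = 2151/19
(-43327 + 20757)/(12742 + t(150)) = (-43327 + 20757)/(12742 + 2151/19) = -22570/244249/19 = -22570*19/244249 = -428830/244249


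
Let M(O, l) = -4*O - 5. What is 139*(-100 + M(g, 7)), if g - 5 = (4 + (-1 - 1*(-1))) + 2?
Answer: -20711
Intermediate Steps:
g = 11 (g = 5 + ((4 + (-1 - 1*(-1))) + 2) = 5 + ((4 + (-1 + 1)) + 2) = 5 + ((4 + 0) + 2) = 5 + (4 + 2) = 5 + 6 = 11)
M(O, l) = -5 - 4*O
139*(-100 + M(g, 7)) = 139*(-100 + (-5 - 4*11)) = 139*(-100 + (-5 - 44)) = 139*(-100 - 49) = 139*(-149) = -20711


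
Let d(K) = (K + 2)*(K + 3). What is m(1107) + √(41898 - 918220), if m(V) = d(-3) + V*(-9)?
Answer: -9963 + 29*I*√1042 ≈ -9963.0 + 936.12*I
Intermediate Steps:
d(K) = (2 + K)*(3 + K)
m(V) = -9*V (m(V) = (6 + (-3)² + 5*(-3)) + V*(-9) = (6 + 9 - 15) - 9*V = 0 - 9*V = -9*V)
m(1107) + √(41898 - 918220) = -9*1107 + √(41898 - 918220) = -9963 + √(-876322) = -9963 + 29*I*√1042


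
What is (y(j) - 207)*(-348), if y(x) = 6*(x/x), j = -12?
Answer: 69948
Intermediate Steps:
y(x) = 6 (y(x) = 6*1 = 6)
(y(j) - 207)*(-348) = (6 - 207)*(-348) = -201*(-348) = 69948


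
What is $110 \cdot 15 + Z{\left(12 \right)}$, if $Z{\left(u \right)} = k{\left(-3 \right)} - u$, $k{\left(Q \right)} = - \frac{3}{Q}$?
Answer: $1639$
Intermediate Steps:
$Z{\left(u \right)} = 1 - u$ ($Z{\left(u \right)} = - \frac{3}{-3} - u = \left(-3\right) \left(- \frac{1}{3}\right) - u = 1 - u$)
$110 \cdot 15 + Z{\left(12 \right)} = 110 \cdot 15 + \left(1 - 12\right) = 1650 + \left(1 - 12\right) = 1650 - 11 = 1639$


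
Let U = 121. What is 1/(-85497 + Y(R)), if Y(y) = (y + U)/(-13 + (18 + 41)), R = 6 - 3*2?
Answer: -46/3932741 ≈ -1.1697e-5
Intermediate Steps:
R = 0 (R = 6 - 6 = 0)
Y(y) = 121/46 + y/46 (Y(y) = (y + 121)/(-13 + (18 + 41)) = (121 + y)/(-13 + 59) = (121 + y)/46 = (121 + y)*(1/46) = 121/46 + y/46)
1/(-85497 + Y(R)) = 1/(-85497 + (121/46 + (1/46)*0)) = 1/(-85497 + (121/46 + 0)) = 1/(-85497 + 121/46) = 1/(-3932741/46) = -46/3932741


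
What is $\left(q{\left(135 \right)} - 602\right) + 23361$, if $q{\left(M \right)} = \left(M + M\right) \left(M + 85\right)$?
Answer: $82159$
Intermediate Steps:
$q{\left(M \right)} = 2 M \left(85 + M\right)$
$\left(q{\left(135 \right)} - 602\right) + 23361 = \left(2 \cdot 135 \left(85 + 135\right) - 602\right) + 23361 = \left(2 \cdot 135 \cdot 220 - 602\right) + 23361 = \left(59400 - 602\right) + 23361 = 58798 + 23361 = 82159$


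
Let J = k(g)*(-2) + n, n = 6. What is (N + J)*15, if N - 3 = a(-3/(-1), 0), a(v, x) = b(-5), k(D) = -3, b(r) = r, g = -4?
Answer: 150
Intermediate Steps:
a(v, x) = -5
J = 12 (J = -3*(-2) + 6 = 6 + 6 = 12)
N = -2 (N = 3 - 5 = -2)
(N + J)*15 = (-2 + 12)*15 = 10*15 = 150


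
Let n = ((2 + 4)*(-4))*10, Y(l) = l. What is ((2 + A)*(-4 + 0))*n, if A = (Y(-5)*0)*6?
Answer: 1920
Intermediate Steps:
A = 0 (A = -5*0*6 = 0*6 = 0)
n = -240 (n = (6*(-4))*10 = -24*10 = -240)
((2 + A)*(-4 + 0))*n = ((2 + 0)*(-4 + 0))*(-240) = (2*(-4))*(-240) = -8*(-240) = 1920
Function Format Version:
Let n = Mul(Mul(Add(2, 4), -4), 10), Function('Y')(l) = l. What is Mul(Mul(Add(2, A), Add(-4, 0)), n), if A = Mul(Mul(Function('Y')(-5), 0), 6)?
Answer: 1920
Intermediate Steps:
A = 0 (A = Mul(Mul(-5, 0), 6) = Mul(0, 6) = 0)
n = -240 (n = Mul(Mul(6, -4), 10) = Mul(-24, 10) = -240)
Mul(Mul(Add(2, A), Add(-4, 0)), n) = Mul(Mul(Add(2, 0), Add(-4, 0)), -240) = Mul(Mul(2, -4), -240) = Mul(-8, -240) = 1920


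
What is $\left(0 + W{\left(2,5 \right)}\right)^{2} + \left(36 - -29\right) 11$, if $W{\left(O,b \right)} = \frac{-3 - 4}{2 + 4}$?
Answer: $\frac{25789}{36} \approx 716.36$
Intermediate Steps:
$W{\left(O,b \right)} = - \frac{7}{6}$
$\left(0 + W{\left(2,5 \right)}\right)^{2} + \left(36 - -29\right) 11 = \left(0 - \frac{7}{6}\right)^{2} + \left(36 - -29\right) 11 = \left(- \frac{7}{6}\right)^{2} + \left(36 + 29\right) 11 = \frac{49}{36} + 65 \cdot 11 = \frac{49}{36} + 715 = \frac{25789}{36}$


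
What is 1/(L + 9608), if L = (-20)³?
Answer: 1/1608 ≈ 0.00062189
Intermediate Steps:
L = -8000
1/(L + 9608) = 1/(-8000 + 9608) = 1/1608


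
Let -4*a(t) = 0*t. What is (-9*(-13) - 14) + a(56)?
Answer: 103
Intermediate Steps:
a(t) = 0 (a(t) = -0*t = -¼*0 = 0)
(-9*(-13) - 14) + a(56) = (-9*(-13) - 14) + 0 = (117 - 14) + 0 = 103 + 0 = 103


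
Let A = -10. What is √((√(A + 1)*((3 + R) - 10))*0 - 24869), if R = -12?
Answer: I*√24869 ≈ 157.7*I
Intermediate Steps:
√((√(A + 1)*((3 + R) - 10))*0 - 24869) = √((√(-10 + 1)*((3 - 12) - 10))*0 - 24869) = √((√(-9)*(-9 - 10))*0 - 24869) = √(((3*I)*(-19))*0 - 24869) = √(-57*I*0 - 24869) = √(0 - 24869) = √(-24869) = I*√24869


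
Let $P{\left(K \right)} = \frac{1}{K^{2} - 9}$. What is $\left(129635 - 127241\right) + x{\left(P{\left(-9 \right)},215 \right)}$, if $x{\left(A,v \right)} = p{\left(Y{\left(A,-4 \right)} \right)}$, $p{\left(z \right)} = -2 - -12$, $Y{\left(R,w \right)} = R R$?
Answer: $2404$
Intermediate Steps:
$Y{\left(R,w \right)} = R^{2}$
$p{\left(z \right)} = 10$ ($p{\left(z \right)} = -2 + 12 = 10$)
$P{\left(K \right)} = \frac{1}{-9 + K^{2}}$
$x{\left(A,v \right)} = 10$
$\left(129635 - 127241\right) + x{\left(P{\left(-9 \right)},215 \right)} = \left(129635 - 127241\right) + 10 = 2394 + 10 = 2404$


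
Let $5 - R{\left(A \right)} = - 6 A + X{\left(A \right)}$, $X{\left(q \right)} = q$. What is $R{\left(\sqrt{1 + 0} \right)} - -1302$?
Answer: $1312$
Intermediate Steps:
$R{\left(A \right)} = 5 + 5 A$ ($R{\left(A \right)} = 5 - \left(- 6 A + A\right) = 5 - - 5 A = 5 + 5 A$)
$R{\left(\sqrt{1 + 0} \right)} - -1302 = \left(5 + 5 \sqrt{1 + 0}\right) - -1302 = \left(5 + 5 \sqrt{1}\right) + 1302 = \left(5 + 5 \cdot 1\right) + 1302 = \left(5 + 5\right) + 1302 = 10 + 1302 = 1312$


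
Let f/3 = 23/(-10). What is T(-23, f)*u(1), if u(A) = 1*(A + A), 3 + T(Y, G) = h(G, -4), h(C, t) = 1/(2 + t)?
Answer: -7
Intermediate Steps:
f = -69/10 (f = 3*(23/(-10)) = 3*(23*(-1/10)) = 3*(-23/10) = -69/10 ≈ -6.9000)
T(Y, G) = -7/2 (T(Y, G) = -3 + 1/(2 - 4) = -3 + 1/(-2) = -3 - 1/2 = -7/2)
u(A) = 2*A (u(A) = 1*(2*A) = 2*A)
T(-23, f)*u(1) = -7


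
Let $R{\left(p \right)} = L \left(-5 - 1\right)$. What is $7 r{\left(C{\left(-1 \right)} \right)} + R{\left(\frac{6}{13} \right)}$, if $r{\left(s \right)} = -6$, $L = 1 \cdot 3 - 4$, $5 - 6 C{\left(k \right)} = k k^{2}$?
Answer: $-36$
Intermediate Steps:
$C{\left(k \right)} = \frac{5}{6} - \frac{k^{3}}{6}$ ($C{\left(k \right)} = \frac{5}{6} - \frac{k k^{2}}{6} = \frac{5}{6} - \frac{k^{3}}{6}$)
$L = -1$ ($L = 3 - 4 = -1$)
$R{\left(p \right)} = 6$ ($R{\left(p \right)} = - (-5 - 1) = \left(-1\right) \left(-6\right) = 6$)
$7 r{\left(C{\left(-1 \right)} \right)} + R{\left(\frac{6}{13} \right)} = 7 \left(-6\right) + 6 = -42 + 6 = -36$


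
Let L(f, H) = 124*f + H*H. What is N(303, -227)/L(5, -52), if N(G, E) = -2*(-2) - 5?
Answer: -1/3324 ≈ -0.00030084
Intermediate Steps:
L(f, H) = H² + 124*f (L(f, H) = 124*f + H² = H² + 124*f)
N(G, E) = -1 (N(G, E) = 4 - 5 = -1)
N(303, -227)/L(5, -52) = -1/((-52)² + 124*5) = -1/(2704 + 620) = -1/3324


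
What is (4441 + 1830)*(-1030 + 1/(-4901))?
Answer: -31656202401/4901 ≈ -6.4591e+6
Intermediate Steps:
(4441 + 1830)*(-1030 + 1/(-4901)) = 6271*(-1030 - 1/4901) = 6271*(-5048031/4901) = -31656202401/4901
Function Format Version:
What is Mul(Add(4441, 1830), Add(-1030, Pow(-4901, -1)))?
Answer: Rational(-31656202401, 4901) ≈ -6.4591e+6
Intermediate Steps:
Mul(Add(4441, 1830), Add(-1030, Pow(-4901, -1))) = Mul(6271, Add(-1030, Rational(-1, 4901))) = Mul(6271, Rational(-5048031, 4901)) = Rational(-31656202401, 4901)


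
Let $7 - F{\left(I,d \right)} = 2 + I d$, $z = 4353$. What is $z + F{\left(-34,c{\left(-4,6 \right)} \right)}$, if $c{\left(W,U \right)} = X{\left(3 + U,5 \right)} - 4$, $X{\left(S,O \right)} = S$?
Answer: $4528$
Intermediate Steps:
$c{\left(W,U \right)} = -1 + U$ ($c{\left(W,U \right)} = \left(3 + U\right) - 4 = -1 + U$)
$F{\left(I,d \right)} = 5 - I d$ ($F{\left(I,d \right)} = 7 - \left(2 + I d\right) = 5 - I d$)
$z + F{\left(-34,c{\left(-4,6 \right)} \right)} = 4353 - \left(-5 - 34 \left(-1 + 6\right)\right) = 4353 - \left(-5 - 170\right) = 4353 + \left(5 + 170\right) = 4353 + 175 = 4528$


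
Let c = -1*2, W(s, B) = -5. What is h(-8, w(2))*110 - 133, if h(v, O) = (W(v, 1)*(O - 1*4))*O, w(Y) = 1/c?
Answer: -2741/2 ≈ -1370.5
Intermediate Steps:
c = -2
w(Y) = -½ (w(Y) = 1/(-2) = -½)
h(v, O) = O*(20 - 5*O) (h(v, O) = (-5*(O - 1*4))*O = (-5*(O - 4))*O = (-5*(-4 + O))*O = (20 - 5*O)*O = O*(20 - 5*O))
h(-8, w(2))*110 - 133 = (5*(-½)*(4 - 1*(-½)))*110 - 133 = (5*(-½)*(4 + ½))*110 - 133 = (5*(-½)*(9/2))*110 - 133 = -45/4*110 - 133 = -2475/2 - 133 = -2741/2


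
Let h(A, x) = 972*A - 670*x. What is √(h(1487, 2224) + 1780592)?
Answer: 2*√433969 ≈ 1317.5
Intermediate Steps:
h(A, x) = -670*x + 972*A
√(h(1487, 2224) + 1780592) = √((-670*2224 + 972*1487) + 1780592) = √((-1490080 + 1445364) + 1780592) = √(-44716 + 1780592) = √1735876 = 2*√433969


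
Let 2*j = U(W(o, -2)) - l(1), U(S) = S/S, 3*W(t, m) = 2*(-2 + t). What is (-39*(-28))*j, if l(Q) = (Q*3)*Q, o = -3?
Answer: -1092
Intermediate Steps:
W(t, m) = -4/3 + 2*t/3 (W(t, m) = (2*(-2 + t))/3 = (-4 + 2*t)/3 = -4/3 + 2*t/3)
l(Q) = 3*Q² (l(Q) = (3*Q)*Q = 3*Q²)
U(S) = 1
j = -1 (j = (1 - 3*1²)/2 = (1 - 3)/2 = (½)*(-2) = -1)
(-39*(-28))*j = -39*(-28)*(-1) = 1092*(-1) = -1092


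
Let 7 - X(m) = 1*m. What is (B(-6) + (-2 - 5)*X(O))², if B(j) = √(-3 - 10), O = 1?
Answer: (42 - I*√13)² ≈ 1751.0 - 302.87*I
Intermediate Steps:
X(m) = 7 - m
B(j) = I*√13 (B(j) = √(-13) = I*√13)
(B(-6) + (-2 - 5)*X(O))² = (I*√13 + (-2 - 5)*(7 - 1*1))² = (I*√13 - 7*(7 - 1))² = (I*√13 - 7*6)² = (I*√13 - 42)² = (-42 + I*√13)²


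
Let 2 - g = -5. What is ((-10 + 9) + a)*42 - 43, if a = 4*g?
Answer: 1091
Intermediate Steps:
g = 7 (g = 2 - 1*(-5) = 2 + 5 = 7)
a = 28 (a = 4*7 = 28)
((-10 + 9) + a)*42 - 43 = ((-10 + 9) + 28)*42 - 43 = (-1 + 28)*42 - 43 = 27*42 - 43 = 1134 - 43 = 1091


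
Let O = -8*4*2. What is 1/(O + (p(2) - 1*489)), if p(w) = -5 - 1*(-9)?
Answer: -1/549 ≈ -0.0018215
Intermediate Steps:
p(w) = 4 (p(w) = -5 + 9 = 4)
O = -64 (O = -32*2 = -1*64 = -64)
1/(O + (p(2) - 1*489)) = 1/(-64 + (4 - 1*489)) = 1/(-64 + (4 - 489)) = 1/(-64 - 485) = 1/(-549) = -1/549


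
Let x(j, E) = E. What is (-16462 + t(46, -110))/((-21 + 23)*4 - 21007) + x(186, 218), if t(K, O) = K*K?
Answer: 4592128/20999 ≈ 218.68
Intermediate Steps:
t(K, O) = K²
(-16462 + t(46, -110))/((-21 + 23)*4 - 21007) + x(186, 218) = (-16462 + 46²)/((-21 + 23)*4 - 21007) + 218 = (-16462 + 2116)/(2*4 - 21007) + 218 = -14346/(8 - 21007) + 218 = -14346/(-20999) + 218 = -14346*(-1/20999) + 218 = 14346/20999 + 218 = 4592128/20999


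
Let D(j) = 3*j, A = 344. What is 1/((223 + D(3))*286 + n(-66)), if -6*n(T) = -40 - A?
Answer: 1/66416 ≈ 1.5057e-5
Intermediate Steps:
n(T) = 64 (n(T) = -(-40 - 1*344)/6 = -(-40 - 344)/6 = -1/6*(-384) = 64)
1/((223 + D(3))*286 + n(-66)) = 1/((223 + 3*3)*286 + 64) = 1/((223 + 9)*286 + 64) = 1/(232*286 + 64) = 1/(66352 + 64) = 1/66416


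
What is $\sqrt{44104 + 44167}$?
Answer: $\sqrt{88271} \approx 297.1$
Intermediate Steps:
$\sqrt{44104 + 44167} = \sqrt{88271}$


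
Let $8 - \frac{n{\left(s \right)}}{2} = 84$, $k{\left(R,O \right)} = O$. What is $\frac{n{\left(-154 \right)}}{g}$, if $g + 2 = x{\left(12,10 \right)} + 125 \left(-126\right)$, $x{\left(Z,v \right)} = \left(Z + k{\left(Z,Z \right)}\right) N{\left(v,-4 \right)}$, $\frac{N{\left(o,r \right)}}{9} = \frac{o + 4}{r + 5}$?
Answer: $\frac{19}{1591} \approx 0.011942$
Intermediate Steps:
$N{\left(o,r \right)} = \frac{9 \left(4 + o\right)}{5 + r}$ ($N{\left(o,r \right)} = 9 \frac{o + 4}{r + 5} = 9 \frac{4 + o}{5 + r} = \frac{9 \left(4 + o\right)}{5 + r}$)
$x{\left(Z,v \right)} = 2 Z \left(36 + 9 v\right)$ ($x{\left(Z,v \right)} = \left(Z + Z\right) \frac{9 \left(4 + v\right)}{5 - 4} = 2 Z \frac{9 \left(4 + v\right)}{1} = 2 Z 9 \cdot 1 \left(4 + v\right) = 2 Z \left(36 + 9 v\right)$)
$n{\left(s \right)} = -152$ ($n{\left(s \right)} = 16 - 168 = -152$)
$g = -12728$ ($g = -2 + \left(18 \cdot 12 \left(4 + 10\right) + 125 \left(-126\right)\right) = -2 - \left(15750 - 3024\right) = -2 + \left(3024 - 15750\right) = -2 - 12726 = -12728$)
$\frac{n{\left(-154 \right)}}{g} = - \frac{152}{-12728} = \left(-152\right) \left(- \frac{1}{12728}\right) = \frac{19}{1591}$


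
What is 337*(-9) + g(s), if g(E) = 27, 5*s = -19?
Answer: -3006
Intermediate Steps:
s = -19/5 (s = (1/5)*(-19) = -19/5 ≈ -3.8000)
337*(-9) + g(s) = 337*(-9) + 27 = -3033 + 27 = -3006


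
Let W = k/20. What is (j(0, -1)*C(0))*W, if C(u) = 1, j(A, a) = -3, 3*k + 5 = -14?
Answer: 19/20 ≈ 0.95000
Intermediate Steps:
k = -19/3 (k = -5/3 + (1/3)*(-14) = -5/3 - 14/3 = -19/3 ≈ -6.3333)
W = -19/60 (W = -19/3/20 = -19/3*1/20 = -19/60 ≈ -0.31667)
(j(0, -1)*C(0))*W = -3*1*(-19/60) = -3*(-19/60) = 19/20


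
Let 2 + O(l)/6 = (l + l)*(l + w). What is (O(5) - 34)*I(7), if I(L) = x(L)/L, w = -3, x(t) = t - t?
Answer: 0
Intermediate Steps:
x(t) = 0
O(l) = -12 + 12*l*(-3 + l) (O(l) = -12 + 6*((l + l)*(l - 3)) = -12 + 6*((2*l)*(-3 + l)) = -12 + 6*(2*l*(-3 + l)) = -12 + 12*l*(-3 + l))
I(L) = 0 (I(L) = 0/L = 0)
(O(5) - 34)*I(7) = ((-12 - 36*5 + 12*5**2) - 34)*0 = ((-12 - 180 + 12*25) - 34)*0 = ((-12 - 180 + 300) - 34)*0 = (108 - 34)*0 = 74*0 = 0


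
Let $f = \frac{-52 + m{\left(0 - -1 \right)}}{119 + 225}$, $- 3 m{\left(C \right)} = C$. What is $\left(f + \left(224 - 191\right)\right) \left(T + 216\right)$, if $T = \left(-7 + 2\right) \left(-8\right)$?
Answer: $\frac{1084768}{129} \approx 8409.0$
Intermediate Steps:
$m{\left(C \right)} = - \frac{C}{3}$
$T = 40$ ($T = \left(-5\right) \left(-8\right) = 40$)
$f = - \frac{157}{1032}$ ($f = \frac{-52 - \frac{0 - -1}{3}}{119 + 225} = \frac{-52 - \frac{0 + 1}{3}}{344} = \left(-52 - \frac{1}{3}\right) \frac{1}{344} = \left(- \frac{157}{3}\right) \frac{1}{344} = - \frac{157}{1032} \approx -0.15213$)
$\left(f + \left(224 - 191\right)\right) \left(T + 216\right) = \left(- \frac{157}{1032} + \left(224 - 191\right)\right) \left(40 + 216\right) = \left(- \frac{157}{1032} + 33\right) 256 = \frac{33899}{1032} \cdot 256 = \frac{1084768}{129}$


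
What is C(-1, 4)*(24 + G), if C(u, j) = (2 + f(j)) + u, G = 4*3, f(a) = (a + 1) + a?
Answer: 360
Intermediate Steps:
f(a) = 1 + 2*a (f(a) = (1 + a) + a = 1 + 2*a)
G = 12
C(u, j) = 3 + u + 2*j (C(u, j) = (2 + (1 + 2*j)) + u = (3 + 2*j) + u = 3 + u + 2*j)
C(-1, 4)*(24 + G) = (3 - 1 + 2*4)*(24 + 12) = (3 - 1 + 8)*36 = 10*36 = 360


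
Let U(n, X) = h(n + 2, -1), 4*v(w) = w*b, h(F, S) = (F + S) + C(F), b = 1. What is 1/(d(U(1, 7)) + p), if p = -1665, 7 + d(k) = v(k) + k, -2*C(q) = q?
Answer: -8/13371 ≈ -0.00059831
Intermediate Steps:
C(q) = -q/2
h(F, S) = S + F/2 (h(F, S) = (F + S) - F/2 = S + F/2)
v(w) = w/4 (v(w) = (w*1)/4 = w/4)
U(n, X) = n/2 (U(n, X) = -1 + (n + 2)/2 = -1 + (2 + n)/2 = -1 + (1 + n/2) = n/2)
d(k) = -7 + 5*k/4 (d(k) = -7 + (k/4 + k) = -7 + 5*k/4)
1/(d(U(1, 7)) + p) = 1/((-7 + 5*((½)*1)/4) - 1665) = 1/((-7 + (5/4)*(½)) - 1665) = 1/((-7 + 5/8) - 1665) = 1/(-51/8 - 1665) = 1/(-13371/8) = -8/13371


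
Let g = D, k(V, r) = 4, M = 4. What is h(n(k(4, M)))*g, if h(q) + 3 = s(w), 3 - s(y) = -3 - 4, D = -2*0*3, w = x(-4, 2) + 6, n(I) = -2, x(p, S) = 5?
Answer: 0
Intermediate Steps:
w = 11 (w = 5 + 6 = 11)
D = 0 (D = 0*3 = 0)
g = 0
s(y) = 10 (s(y) = 3 - (-3 - 4) = 3 - 1*(-7) = 3 + 7 = 10)
h(q) = 7 (h(q) = -3 + 10 = 7)
h(n(k(4, M)))*g = 7*0 = 0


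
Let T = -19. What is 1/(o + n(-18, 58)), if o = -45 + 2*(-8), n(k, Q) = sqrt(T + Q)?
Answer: -61/3682 - sqrt(39)/3682 ≈ -0.018263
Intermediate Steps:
n(k, Q) = sqrt(-19 + Q)
o = -61 (o = -45 - 16 = -61)
1/(o + n(-18, 58)) = 1/(-61 + sqrt(-19 + 58)) = 1/(-61 + sqrt(39))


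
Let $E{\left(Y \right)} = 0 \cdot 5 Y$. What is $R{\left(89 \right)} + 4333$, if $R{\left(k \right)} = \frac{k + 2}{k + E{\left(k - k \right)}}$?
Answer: $\frac{385728}{89} \approx 4334.0$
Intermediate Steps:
$E{\left(Y \right)} = 0$ ($E{\left(Y \right)} = 0 Y = 0$)
$R{\left(k \right)} = \frac{2 + k}{k}$ ($R{\left(k \right)} = \frac{k + 2}{k + 0} = \frac{2 + k}{k}$)
$R{\left(89 \right)} + 4333 = \frac{2 + 89}{89} + 4333 = \frac{1}{89} \cdot 91 + 4333 = \frac{91}{89} + 4333 = \frac{385728}{89}$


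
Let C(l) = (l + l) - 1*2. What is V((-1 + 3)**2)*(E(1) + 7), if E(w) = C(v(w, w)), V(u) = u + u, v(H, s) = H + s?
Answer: 72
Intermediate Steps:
V(u) = 2*u
C(l) = -2 + 2*l (C(l) = 2*l - 2 = -2 + 2*l)
E(w) = -2 + 4*w (E(w) = -2 + 2*(w + w) = -2 + 2*(2*w) = -2 + 4*w)
V((-1 + 3)**2)*(E(1) + 7) = (2*(-1 + 3)**2)*((-2 + 4*1) + 7) = (2*2**2)*((-2 + 4) + 7) = (2*4)*(2 + 7) = 8*9 = 72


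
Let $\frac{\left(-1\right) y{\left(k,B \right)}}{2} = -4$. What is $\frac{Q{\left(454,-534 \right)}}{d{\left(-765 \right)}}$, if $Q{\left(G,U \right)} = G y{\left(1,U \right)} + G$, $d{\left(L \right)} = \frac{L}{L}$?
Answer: $4086$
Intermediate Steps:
$y{\left(k,B \right)} = 8$ ($y{\left(k,B \right)} = \left(-2\right) \left(-4\right) = 8$)
$d{\left(L \right)} = 1$
$Q{\left(G,U \right)} = 9 G$ ($Q{\left(G,U \right)} = G 8 + G = 8 G + G = 9 G$)
$\frac{Q{\left(454,-534 \right)}}{d{\left(-765 \right)}} = \frac{9 \cdot 454}{1} = 4086 \cdot 1 = 4086$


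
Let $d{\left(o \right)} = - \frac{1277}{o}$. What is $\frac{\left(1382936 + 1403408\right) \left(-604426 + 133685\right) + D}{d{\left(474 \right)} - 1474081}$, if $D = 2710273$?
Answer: $\frac{32722057389426}{36774509} \approx 8.898 \cdot 10^{5}$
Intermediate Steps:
$\frac{\left(1382936 + 1403408\right) \left(-604426 + 133685\right) + D}{d{\left(474 \right)} - 1474081} = \frac{\left(1382936 + 1403408\right) \left(-604426 + 133685\right) + 2710273}{- \frac{1277}{474} - 1474081} = \frac{2786344 \left(-470741\right) + 2710273}{\left(-1277\right) \frac{1}{474} - 1474081} = \frac{-1311646360904 + 2710273}{- \frac{1277}{474} - 1474081} = - \frac{1311643650631}{- \frac{698715671}{474}} = \left(-1311643650631\right) \left(- \frac{474}{698715671}\right) = \frac{32722057389426}{36774509}$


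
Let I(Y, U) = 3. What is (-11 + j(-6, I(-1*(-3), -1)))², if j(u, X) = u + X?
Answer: 196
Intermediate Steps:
j(u, X) = X + u
(-11 + j(-6, I(-1*(-3), -1)))² = (-11 + (3 - 6))² = (-11 - 3)² = (-14)² = 196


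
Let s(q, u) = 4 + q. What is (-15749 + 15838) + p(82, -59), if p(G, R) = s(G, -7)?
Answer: 175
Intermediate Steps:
p(G, R) = 4 + G
(-15749 + 15838) + p(82, -59) = (-15749 + 15838) + (4 + 82) = 89 + 86 = 175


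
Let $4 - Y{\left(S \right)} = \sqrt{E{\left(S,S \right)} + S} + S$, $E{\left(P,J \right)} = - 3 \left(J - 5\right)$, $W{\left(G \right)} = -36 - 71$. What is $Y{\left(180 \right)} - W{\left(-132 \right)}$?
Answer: $-69 - i \sqrt{345} \approx -69.0 - 18.574 i$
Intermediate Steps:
$W{\left(G \right)} = -107$
$E{\left(P,J \right)} = 15 - 3 J$ ($E{\left(P,J \right)} = - 3 \left(-5 + J\right) = 15 - 3 J$)
$Y{\left(S \right)} = 4 - S - \sqrt{15 - 2 S}$ ($Y{\left(S \right)} = 4 - \left(\sqrt{\left(15 - 3 S\right) + S} + S\right) = 4 - \left(\sqrt{15 - 2 S} + S\right) = 4 - \left(S + \sqrt{15 - 2 S}\right) = 4 - S - \sqrt{15 - 2 S}$)
$Y{\left(180 \right)} - W{\left(-132 \right)} = \left(4 - 180 - \sqrt{15 - 360}\right) - -107 = \left(4 - 180 - \sqrt{15 - 360}\right) + 107 = \left(4 - 180 - \sqrt{-345}\right) + 107 = \left(4 - 180 - i \sqrt{345}\right) + 107 = \left(-176 - i \sqrt{345}\right) + 107 = -69 - i \sqrt{345}$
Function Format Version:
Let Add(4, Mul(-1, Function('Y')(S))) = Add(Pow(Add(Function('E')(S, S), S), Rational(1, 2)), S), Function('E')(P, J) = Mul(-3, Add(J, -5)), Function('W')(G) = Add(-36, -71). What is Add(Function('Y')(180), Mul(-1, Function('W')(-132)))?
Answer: Add(-69, Mul(-1, I, Pow(345, Rational(1, 2)))) ≈ Add(-69.000, Mul(-18.574, I))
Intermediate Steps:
Function('W')(G) = -107
Function('E')(P, J) = Add(15, Mul(-3, J)) (Function('E')(P, J) = Mul(-3, Add(-5, J)) = Add(15, Mul(-3, J)))
Function('Y')(S) = Add(4, Mul(-1, S), Mul(-1, Pow(Add(15, Mul(-2, S)), Rational(1, 2)))) (Function('Y')(S) = Add(4, Mul(-1, Add(Pow(Add(Add(15, Mul(-3, S)), S), Rational(1, 2)), S))) = Add(4, Mul(-1, Add(Pow(Add(15, Mul(-2, S)), Rational(1, 2)), S))) = Add(4, Mul(-1, Add(S, Pow(Add(15, Mul(-2, S)), Rational(1, 2))))) = Add(4, Add(Mul(-1, S), Mul(-1, Pow(Add(15, Mul(-2, S)), Rational(1, 2))))) = Add(4, Mul(-1, S), Mul(-1, Pow(Add(15, Mul(-2, S)), Rational(1, 2)))))
Add(Function('Y')(180), Mul(-1, Function('W')(-132))) = Add(Add(4, Mul(-1, 180), Mul(-1, Pow(Add(15, Mul(-2, 180)), Rational(1, 2)))), Mul(-1, -107)) = Add(Add(4, -180, Mul(-1, Pow(Add(15, -360), Rational(1, 2)))), 107) = Add(Add(4, -180, Mul(-1, Pow(-345, Rational(1, 2)))), 107) = Add(Add(4, -180, Mul(-1, Mul(I, Pow(345, Rational(1, 2))))), 107) = Add(Add(4, -180, Mul(-1, I, Pow(345, Rational(1, 2)))), 107) = Add(Add(-176, Mul(-1, I, Pow(345, Rational(1, 2)))), 107) = Add(-69, Mul(-1, I, Pow(345, Rational(1, 2))))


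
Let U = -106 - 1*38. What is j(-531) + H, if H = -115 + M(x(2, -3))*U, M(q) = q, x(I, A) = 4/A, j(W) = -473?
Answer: -396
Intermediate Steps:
U = -144 (U = -106 - 38 = -144)
H = 77 (H = -115 + (4/(-3))*(-144) = -115 + (4*(-⅓))*(-144) = -115 - 4/3*(-144) = -115 + 192 = 77)
j(-531) + H = -473 + 77 = -396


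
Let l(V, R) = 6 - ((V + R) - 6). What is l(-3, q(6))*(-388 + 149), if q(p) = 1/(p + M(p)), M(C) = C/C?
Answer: -24856/7 ≈ -3550.9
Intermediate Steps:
M(C) = 1
q(p) = 1/(1 + p) (q(p) = 1/(p + 1) = 1/(1 + p))
l(V, R) = 12 - R - V (l(V, R) = 6 - ((R + V) - 6) = 6 - (-6 + R + V) = 6 + (6 - R - V) = 12 - R - V)
l(-3, q(6))*(-388 + 149) = (12 - 1/(1 + 6) - 1*(-3))*(-388 + 149) = (12 - 1/7 + 3)*(-239) = (12 - 1*⅐ + 3)*(-239) = (12 - ⅐ + 3)*(-239) = (104/7)*(-239) = -24856/7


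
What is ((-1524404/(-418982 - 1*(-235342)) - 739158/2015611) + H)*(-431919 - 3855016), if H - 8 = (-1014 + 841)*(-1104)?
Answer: -15154524521340968498297/18507340202 ≈ -8.1884e+11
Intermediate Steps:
H = 191000 (H = 8 + (-1014 + 841)*(-1104) = 8 - 173*(-1104) = 8 + 190992 = 191000)
((-1524404/(-418982 - 1*(-235342)) - 739158/2015611) + H)*(-431919 - 3855016) = ((-1524404/(-418982 - 1*(-235342)) - 739158/2015611) + 191000)*(-431919 - 3855016) = ((-1524404/(-418982 + 235342) - 739158*1/2015611) + 191000)*(-4286935) = ((-1524404/(-183640) - 739158/2015611) + 191000)*(-4286935) = ((-1524404*(-1/183640) - 739158/2015611) + 191000)*(-4286935) = ((381101/45910 - 739158/2015611) + 191000)*(-4286935) = (734216623931/92536701010 + 191000)*(-4286935) = (17675244109533931/92536701010)*(-4286935) = -15154524521340968498297/18507340202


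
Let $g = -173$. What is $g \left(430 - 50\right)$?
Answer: $-65740$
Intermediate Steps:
$g \left(430 - 50\right) = - 173 \left(430 - 50\right) = \left(-173\right) 380 = -65740$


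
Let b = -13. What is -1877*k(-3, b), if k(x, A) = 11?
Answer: -20647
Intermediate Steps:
-1877*k(-3, b) = -1877*11 = -20647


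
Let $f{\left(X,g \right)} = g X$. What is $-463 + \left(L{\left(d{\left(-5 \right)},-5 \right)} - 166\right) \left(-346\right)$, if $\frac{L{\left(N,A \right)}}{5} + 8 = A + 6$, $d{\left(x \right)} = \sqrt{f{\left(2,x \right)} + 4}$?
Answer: $69083$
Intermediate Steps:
$f{\left(X,g \right)} = X g$
$d{\left(x \right)} = \sqrt{4 + 2 x}$ ($d{\left(x \right)} = \sqrt{2 x + 4} = \sqrt{4 + 2 x}$)
$L{\left(N,A \right)} = -10 + 5 A$ ($L{\left(N,A \right)} = -40 + 5 \left(A + 6\right) = -40 + 5 \left(6 + A\right) = -40 + \left(30 + 5 A\right) = -10 + 5 A$)
$-463 + \left(L{\left(d{\left(-5 \right)},-5 \right)} - 166\right) \left(-346\right) = -463 + \left(\left(-10 + 5 \left(-5\right)\right) - 166\right) \left(-346\right) = -463 + \left(\left(-10 - 25\right) - 166\right) \left(-346\right) = -463 + \left(-35 - 166\right) \left(-346\right) = -463 - -69546 = -463 + 69546 = 69083$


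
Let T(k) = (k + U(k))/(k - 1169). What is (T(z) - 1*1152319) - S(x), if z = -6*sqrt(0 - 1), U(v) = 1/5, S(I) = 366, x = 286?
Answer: -7876279315714/6832985 + 35076*I/6832985 ≈ -1.1527e+6 + 0.0051333*I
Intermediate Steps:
U(v) = 1/5
z = -6*I ≈ -6.0*I
T(k) = (1/5 + k)/(-1169 + k) (T(k) = (k + 1/5)/(k - 1169) = (1/5 + k)/(-1169 + k))
(T(z) - 1*1152319) - S(x) = ((1/5 - 6*I)/(-1169 - 6*I) - 1*1152319) - 1*366 = (((-1169 + 6*I)/1366597)*(1/5 - 6*I) - 1152319) - 366 = ((-1169 + 6*I)*(1/5 - 6*I)/1366597 - 1152319) - 366 = (-1152319 + (-1169 + 6*I)*(1/5 - 6*I)/1366597) - 366 = -1152685 + (-1169 + 6*I)*(1/5 - 6*I)/1366597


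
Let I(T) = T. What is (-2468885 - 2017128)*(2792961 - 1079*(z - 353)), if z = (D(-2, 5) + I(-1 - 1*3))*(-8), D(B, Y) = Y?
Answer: -14276646652240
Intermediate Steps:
z = -8 (z = (5 + (-1 - 1*3))*(-8) = (5 + (-1 - 3))*(-8) = (5 - 4)*(-8) = 1*(-8) = -8)
(-2468885 - 2017128)*(2792961 - 1079*(z - 353)) = (-2468885 - 2017128)*(2792961 - 1079*(-8 - 353)) = -4486013*(2792961 - 1079*(-361)) = -4486013*(2792961 + 389519) = -4486013*3182480 = -14276646652240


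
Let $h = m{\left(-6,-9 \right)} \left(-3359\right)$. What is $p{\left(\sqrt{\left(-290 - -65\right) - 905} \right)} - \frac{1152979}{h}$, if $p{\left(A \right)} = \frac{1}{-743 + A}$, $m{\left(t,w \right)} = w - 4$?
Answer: $- \frac{637836214822}{24155667393} - \frac{i \sqrt{1130}}{553179} \approx -26.405 - 6.0768 \cdot 10^{-5} i$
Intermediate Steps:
$m{\left(t,w \right)} = -4 + w$
$h = 43667$ ($h = \left(-4 - 9\right) \left(-3359\right) = \left(-13\right) \left(-3359\right) = 43667$)
$p{\left(\sqrt{\left(-290 - -65\right) - 905} \right)} - \frac{1152979}{h} = \frac{1}{-743 + \sqrt{\left(-290 - -65\right) - 905}} - \frac{1152979}{43667} = \frac{1}{-743 + \sqrt{\left(-290 + 65\right) - 905}} - 1152979 \cdot \frac{1}{43667} = \frac{1}{-743 + \sqrt{-225 - 905}} - \frac{1152979}{43667} = \frac{1}{-743 + \sqrt{-1130}} - \frac{1152979}{43667} = \frac{1}{-743 + i \sqrt{1130}} - \frac{1152979}{43667} = - \frac{1152979}{43667} + \frac{1}{-743 + i \sqrt{1130}}$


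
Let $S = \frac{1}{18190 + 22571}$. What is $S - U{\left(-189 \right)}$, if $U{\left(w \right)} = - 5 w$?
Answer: $- \frac{38519144}{40761} \approx -945.0$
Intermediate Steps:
$S = \frac{1}{40761} \approx 2.4533 \cdot 10^{-5}$
$S - U{\left(-189 \right)} = \frac{1}{40761} - \left(-5\right) \left(-189\right) = \frac{1}{40761} - 945 = - \frac{38519144}{40761}$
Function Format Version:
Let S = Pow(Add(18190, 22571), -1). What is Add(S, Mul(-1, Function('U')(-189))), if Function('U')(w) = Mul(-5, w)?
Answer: Rational(-38519144, 40761) ≈ -945.00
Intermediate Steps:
S = Rational(1, 40761) (S = Pow(40761, -1) = Rational(1, 40761) ≈ 2.4533e-5)
Add(S, Mul(-1, Function('U')(-189))) = Add(Rational(1, 40761), Mul(-1, Mul(-5, -189))) = Add(Rational(1, 40761), Mul(-1, 945)) = Add(Rational(1, 40761), -945) = Rational(-38519144, 40761)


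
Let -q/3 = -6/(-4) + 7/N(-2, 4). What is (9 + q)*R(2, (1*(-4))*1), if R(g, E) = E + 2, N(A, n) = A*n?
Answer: -57/4 ≈ -14.250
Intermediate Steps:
R(g, E) = 2 + E
q = -15/8 (q = -3*(-6/(-4) + 7/((-2*4))) = -3*(-6*(-¼) + 7/(-8)) = -3*(3/2 + 7*(-⅛)) = -3*(3/2 - 7/8) = -3*5/8 = -15/8 ≈ -1.8750)
(9 + q)*R(2, (1*(-4))*1) = (9 - 15/8)*(2 + (1*(-4))*1) = 57*(2 - 4*1)/8 = 57*(2 - 4)/8 = (57/8)*(-2) = -57/4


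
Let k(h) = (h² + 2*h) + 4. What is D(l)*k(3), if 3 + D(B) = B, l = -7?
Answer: -190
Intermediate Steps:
D(B) = -3 + B
k(h) = 4 + h² + 2*h
D(l)*k(3) = (-3 - 7)*(4 + 3² + 2*3) = -10*(4 + 9 + 6) = -10*19 = -190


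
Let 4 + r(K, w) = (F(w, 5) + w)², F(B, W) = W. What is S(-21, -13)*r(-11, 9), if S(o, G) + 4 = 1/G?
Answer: -10176/13 ≈ -782.77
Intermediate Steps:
S(o, G) = -4 + 1/G
r(K, w) = -4 + (5 + w)²
S(-21, -13)*r(-11, 9) = (-4 + 1/(-13))*(-4 + (5 + 9)²) = (-4 - 1/13)*(-4 + 14²) = -53*(-4 + 196)/13 = -53/13*192 = -10176/13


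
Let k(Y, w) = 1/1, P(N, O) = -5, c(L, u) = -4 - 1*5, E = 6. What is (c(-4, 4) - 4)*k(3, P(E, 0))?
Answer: -13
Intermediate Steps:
c(L, u) = -9 (c(L, u) = -4 - 5 = -9)
k(Y, w) = 1
(c(-4, 4) - 4)*k(3, P(E, 0)) = (-9 - 4)*1 = -13*1 = -13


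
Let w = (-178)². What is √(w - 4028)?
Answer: 2*√6914 ≈ 166.30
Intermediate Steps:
w = 31684
√(w - 4028) = √(31684 - 4028) = √27656 = 2*√6914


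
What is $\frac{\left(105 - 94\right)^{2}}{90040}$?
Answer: $\frac{121}{90040} \approx 0.0013438$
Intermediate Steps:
$\frac{\left(105 - 94\right)^{2}}{90040} = 11^{2} \cdot \frac{1}{90040} = 121 \cdot \frac{1}{90040} = \frac{121}{90040}$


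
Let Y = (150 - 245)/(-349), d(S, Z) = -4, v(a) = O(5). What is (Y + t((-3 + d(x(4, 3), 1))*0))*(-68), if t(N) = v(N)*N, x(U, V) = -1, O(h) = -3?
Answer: -6460/349 ≈ -18.510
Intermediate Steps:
v(a) = -3
t(N) = -3*N
Y = 95/349 (Y = -95*(-1/349) = 95/349 ≈ 0.27221)
(Y + t((-3 + d(x(4, 3), 1))*0))*(-68) = (95/349 - 3*(-3 - 4)*0)*(-68) = (95/349 - (-21)*0)*(-68) = (95/349 - 3*0)*(-68) = (95/349 + 0)*(-68) = (95/349)*(-68) = -6460/349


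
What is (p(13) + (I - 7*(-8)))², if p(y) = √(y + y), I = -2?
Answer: (54 + √26)² ≈ 3492.7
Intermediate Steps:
p(y) = √2*√y (p(y) = √(2*y) = √2*√y)
(p(13) + (I - 7*(-8)))² = (√2*√13 + (-2 - 7*(-8)))² = (√26 + (-2 + 56))² = (√26 + 54)² = (54 + √26)²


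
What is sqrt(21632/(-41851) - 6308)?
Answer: 2*I*sqrt(2762351609185)/41851 ≈ 79.426*I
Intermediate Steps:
sqrt(21632/(-41851) - 6308) = sqrt(21632*(-1/41851) - 6308) = sqrt(-21632/41851 - 6308) = sqrt(-264017740/41851) = 2*I*sqrt(2762351609185)/41851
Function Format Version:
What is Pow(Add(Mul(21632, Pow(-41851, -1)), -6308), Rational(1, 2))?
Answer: Mul(Rational(2, 41851), I, Pow(2762351609185, Rational(1, 2))) ≈ Mul(79.426, I)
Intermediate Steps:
Pow(Add(Mul(21632, Pow(-41851, -1)), -6308), Rational(1, 2)) = Pow(Add(Mul(21632, Rational(-1, 41851)), -6308), Rational(1, 2)) = Pow(Add(Rational(-21632, 41851), -6308), Rational(1, 2)) = Pow(Rational(-264017740, 41851), Rational(1, 2)) = Mul(Rational(2, 41851), I, Pow(2762351609185, Rational(1, 2)))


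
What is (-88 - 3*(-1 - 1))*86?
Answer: -7052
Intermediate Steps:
(-88 - 3*(-1 - 1))*86 = (-88 - 3*(-2))*86 = (-88 + 6)*86 = -82*86 = -7052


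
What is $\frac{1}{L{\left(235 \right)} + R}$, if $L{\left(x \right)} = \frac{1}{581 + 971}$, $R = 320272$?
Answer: $\frac{1552}{497062145} \approx 3.1223 \cdot 10^{-6}$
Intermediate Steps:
$L{\left(x \right)} = \frac{1}{1552}$
$\frac{1}{L{\left(235 \right)} + R} = \frac{1}{\frac{1}{1552} + 320272} = \frac{1}{\frac{497062145}{1552}} = \frac{1552}{497062145}$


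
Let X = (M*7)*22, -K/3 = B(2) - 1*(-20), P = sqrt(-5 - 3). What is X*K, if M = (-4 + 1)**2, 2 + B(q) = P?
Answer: -74844 - 8316*I*sqrt(2) ≈ -74844.0 - 11761.0*I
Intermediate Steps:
P = 2*I*sqrt(2) (P = sqrt(-8) = 2*I*sqrt(2) ≈ 2.8284*I)
B(q) = -2 + 2*I*sqrt(2)
M = 9 (M = (-3)**2 = 9)
K = -54 - 6*I*sqrt(2) (K = -3*((-2 + 2*I*sqrt(2)) - 1*(-20)) = -3*((-2 + 2*I*sqrt(2)) + 20) = -3*(18 + 2*I*sqrt(2)) = -54 - 6*I*sqrt(2) ≈ -54.0 - 8.4853*I)
X = 1386 (X = (9*7)*22 = 63*22 = 1386)
X*K = 1386*(-54 - 6*I*sqrt(2)) = -74844 - 8316*I*sqrt(2)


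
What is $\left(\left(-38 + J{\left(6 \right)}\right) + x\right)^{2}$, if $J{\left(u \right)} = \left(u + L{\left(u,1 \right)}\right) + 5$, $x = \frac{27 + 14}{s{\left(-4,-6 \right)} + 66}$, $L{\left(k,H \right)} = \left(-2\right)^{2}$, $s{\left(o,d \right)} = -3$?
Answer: $\frac{1982464}{3969} \approx 499.49$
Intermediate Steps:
$L{\left(k,H \right)} = 4$
$x = \frac{41}{63}$ ($x = \frac{27 + 14}{-3 + 66} = \frac{41}{63} \approx 0.65079$)
$J{\left(u \right)} = 9 + u$ ($J{\left(u \right)} = \left(u + 4\right) + 5 = \left(4 + u\right) + 5 = 9 + u$)
$\left(\left(-38 + J{\left(6 \right)}\right) + x\right)^{2} = \left(\left(-38 + \left(9 + 6\right)\right) + \frac{41}{63}\right)^{2} = \left(\left(-38 + 15\right) + \frac{41}{63}\right)^{2} = \left(-23 + \frac{41}{63}\right)^{2} = \left(- \frac{1408}{63}\right)^{2} = \frac{1982464}{3969}$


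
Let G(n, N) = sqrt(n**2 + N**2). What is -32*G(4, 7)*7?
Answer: -224*sqrt(65) ≈ -1805.9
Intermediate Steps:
G(n, N) = sqrt(N**2 + n**2)
-32*G(4, 7)*7 = -32*sqrt(7**2 + 4**2)*7 = -32*sqrt(49 + 16)*7 = -32*sqrt(65)*7 = -224*sqrt(65)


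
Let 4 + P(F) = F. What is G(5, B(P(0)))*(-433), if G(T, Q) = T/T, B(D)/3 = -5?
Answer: -433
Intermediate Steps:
P(F) = -4 + F
B(D) = -15 (B(D) = 3*(-5) = -15)
G(T, Q) = 1
G(5, B(P(0)))*(-433) = 1*(-433) = -433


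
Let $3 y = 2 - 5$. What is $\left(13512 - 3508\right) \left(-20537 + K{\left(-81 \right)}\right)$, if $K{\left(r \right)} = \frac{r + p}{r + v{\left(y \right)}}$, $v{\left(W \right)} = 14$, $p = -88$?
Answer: $- \frac{13763603240}{67} \approx -2.0543 \cdot 10^{8}$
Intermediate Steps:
$y = -1$ ($y = \frac{2 - 5}{3} = \frac{1}{3} \left(-3\right) = -1$)
$K{\left(r \right)} = \frac{-88 + r}{14 + r}$ ($K{\left(r \right)} = \frac{r - 88}{r + 14} = \frac{-88 + r}{14 + r}$)
$\left(13512 - 3508\right) \left(-20537 + K{\left(-81 \right)}\right) = \left(13512 - 3508\right) \left(-20537 + \frac{-88 - 81}{14 - 81}\right) = 10004 \left(-20537 + \frac{1}{-67} \left(-169\right)\right) = 10004 \left(-20537 - - \frac{169}{67}\right) = 10004 \left(-20537 + \frac{169}{67}\right) = 10004 \left(- \frac{1375810}{67}\right) = - \frac{13763603240}{67}$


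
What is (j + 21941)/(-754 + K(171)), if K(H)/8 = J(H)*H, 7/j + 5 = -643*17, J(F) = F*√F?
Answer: 90459931913/51166888203051664 + 21048850416987*√19/12791722050762916 ≈ 0.0071744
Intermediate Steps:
J(F) = F^(3/2)
j = -7/10936 (j = 7/(-5 - 643*17) = 7/(-5 - 10931) = 7/(-10936) = 7*(-1/10936) = -7/10936 ≈ -0.00064009)
K(H) = 8*H^(5/2) (K(H) = 8*(H^(3/2)*H) = 8*H^(5/2))
(j + 21941)/(-754 + K(171)) = (-7/10936 + 21941)/(-754 + 8*171^(5/2)) = 239946769/(10936*(-754 + 8*(87723*√19))) = 239946769/(10936*(-754 + 701784*√19))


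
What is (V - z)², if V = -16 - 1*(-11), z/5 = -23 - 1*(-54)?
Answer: 25600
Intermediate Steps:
z = 155 (z = 5*(-23 - 1*(-54)) = 5*(-23 + 54) = 5*31 = 155)
V = -5 (V = -16 + 11 = -5)
(V - z)² = (-5 - 1*155)² = (-5 - 155)² = (-160)² = 25600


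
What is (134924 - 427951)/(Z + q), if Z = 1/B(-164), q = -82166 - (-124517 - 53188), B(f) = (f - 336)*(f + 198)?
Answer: -4981459000/1624162999 ≈ -3.0671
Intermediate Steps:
B(f) = (-336 + f)*(198 + f)
q = 95539 (q = -82166 - 1*(-177705) = -82166 + 177705 = 95539)
Z = -1/17000 (Z = 1/(-66528 + (-164)**2 - 138*(-164)) = 1/(-66528 + 26896 + 22632) = 1/(-17000) = -1/17000 ≈ -5.8823e-5)
(134924 - 427951)/(Z + q) = (134924 - 427951)/(-1/17000 + 95539) = -293027/1624162999/17000 = -293027*17000/1624162999 = -4981459000/1624162999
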